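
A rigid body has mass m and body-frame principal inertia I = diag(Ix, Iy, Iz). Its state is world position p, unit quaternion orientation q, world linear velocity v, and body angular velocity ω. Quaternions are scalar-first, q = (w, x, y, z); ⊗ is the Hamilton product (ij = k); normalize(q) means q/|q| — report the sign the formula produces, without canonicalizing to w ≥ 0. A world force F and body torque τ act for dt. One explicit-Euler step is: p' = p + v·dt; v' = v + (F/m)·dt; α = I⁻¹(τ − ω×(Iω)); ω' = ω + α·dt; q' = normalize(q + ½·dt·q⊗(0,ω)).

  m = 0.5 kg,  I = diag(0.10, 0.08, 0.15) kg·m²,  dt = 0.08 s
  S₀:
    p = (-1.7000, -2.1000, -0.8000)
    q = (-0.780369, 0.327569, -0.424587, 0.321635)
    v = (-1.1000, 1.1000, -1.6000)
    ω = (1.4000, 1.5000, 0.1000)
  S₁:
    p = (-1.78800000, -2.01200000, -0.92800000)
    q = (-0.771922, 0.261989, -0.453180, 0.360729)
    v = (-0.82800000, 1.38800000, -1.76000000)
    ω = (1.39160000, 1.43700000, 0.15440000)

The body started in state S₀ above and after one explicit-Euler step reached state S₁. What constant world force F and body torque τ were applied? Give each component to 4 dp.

F = (1.7000, 1.8000, -1.0000)
τ = (0.0000, -0.0700, 0.0600)

velocity change Δv = (0.27200000, 0.28800000, -0.16000000)
applied force F = (1.7000, 1.8000, -1.0000)
ω₁ − ω₀ = (-0.00840000, -0.06300000, 0.05440000)
ω₀×(Iω₀) = (0.0105, -0.0070, -0.0420)
I·α + gyro = (0.0000, -0.0700, 0.0600)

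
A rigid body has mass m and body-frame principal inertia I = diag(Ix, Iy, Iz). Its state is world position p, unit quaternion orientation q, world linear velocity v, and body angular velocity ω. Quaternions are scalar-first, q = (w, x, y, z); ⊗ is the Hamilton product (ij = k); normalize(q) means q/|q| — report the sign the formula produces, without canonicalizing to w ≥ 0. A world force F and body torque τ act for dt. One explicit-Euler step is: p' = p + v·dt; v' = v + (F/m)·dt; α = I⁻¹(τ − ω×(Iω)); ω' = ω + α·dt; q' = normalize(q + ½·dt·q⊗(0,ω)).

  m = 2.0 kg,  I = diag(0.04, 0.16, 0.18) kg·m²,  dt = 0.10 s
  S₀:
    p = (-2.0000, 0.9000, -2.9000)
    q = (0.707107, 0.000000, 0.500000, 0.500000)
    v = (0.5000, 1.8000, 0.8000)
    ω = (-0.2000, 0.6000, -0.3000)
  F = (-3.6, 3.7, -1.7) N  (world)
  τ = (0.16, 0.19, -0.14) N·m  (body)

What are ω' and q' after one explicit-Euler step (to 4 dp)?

(τ − ω×Iω)/I = (4.0900, 1.2400, -0.6978)
ω + α·dt = (0.2090, 0.7240, -0.3698)
q⊗(0,ω) = (-0.1500000, -0.5914214, 0.3242642, -0.1121321)
updated quaternion q' = (0.6992, -0.0296, 0.5159, 0.4941)

ω' = (0.2090, 0.7240, -0.3698)
q' = (0.6992, -0.0296, 0.5159, 0.4941)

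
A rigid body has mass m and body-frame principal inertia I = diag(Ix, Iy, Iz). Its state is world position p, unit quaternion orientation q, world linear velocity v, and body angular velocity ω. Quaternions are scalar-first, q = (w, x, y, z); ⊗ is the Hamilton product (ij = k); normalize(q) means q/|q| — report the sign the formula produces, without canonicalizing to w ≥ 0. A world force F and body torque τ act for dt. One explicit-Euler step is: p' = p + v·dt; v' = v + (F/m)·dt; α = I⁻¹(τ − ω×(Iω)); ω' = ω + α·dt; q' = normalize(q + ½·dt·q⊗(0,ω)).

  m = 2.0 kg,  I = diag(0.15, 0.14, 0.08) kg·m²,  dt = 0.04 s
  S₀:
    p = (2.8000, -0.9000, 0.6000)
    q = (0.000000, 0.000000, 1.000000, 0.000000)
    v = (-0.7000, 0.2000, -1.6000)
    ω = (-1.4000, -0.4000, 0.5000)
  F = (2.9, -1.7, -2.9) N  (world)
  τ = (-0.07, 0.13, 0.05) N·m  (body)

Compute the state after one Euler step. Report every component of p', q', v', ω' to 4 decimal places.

p' = (2.7720, -0.8920, 0.5360)
q' = (0.0080, 0.0100, 0.9995, 0.0280)
v' = (-0.6420, 0.1660, -1.6580)
ω' = (-1.4219, -0.3489, 0.5278)

ω×(Iω) gyroscopic = (0.0120, -0.0490, -0.0056)
(τ − ω×Iω)/I = (-0.5467, 1.2786, 0.6950)
new body rate ω' = (-1.4219, -0.3489, 0.5278)
2q̇ = q⊗(0,ω) = (0.4000000, 0.5000000, 0.0000000, 1.4000000)
updated quaternion q' = (0.0080, 0.0100, 0.9995, 0.0280)
p' = p + v·dt = (2.7720, -0.8920, 0.5360)
v + (F/m)dt = (-0.6420, 0.1660, -1.6580)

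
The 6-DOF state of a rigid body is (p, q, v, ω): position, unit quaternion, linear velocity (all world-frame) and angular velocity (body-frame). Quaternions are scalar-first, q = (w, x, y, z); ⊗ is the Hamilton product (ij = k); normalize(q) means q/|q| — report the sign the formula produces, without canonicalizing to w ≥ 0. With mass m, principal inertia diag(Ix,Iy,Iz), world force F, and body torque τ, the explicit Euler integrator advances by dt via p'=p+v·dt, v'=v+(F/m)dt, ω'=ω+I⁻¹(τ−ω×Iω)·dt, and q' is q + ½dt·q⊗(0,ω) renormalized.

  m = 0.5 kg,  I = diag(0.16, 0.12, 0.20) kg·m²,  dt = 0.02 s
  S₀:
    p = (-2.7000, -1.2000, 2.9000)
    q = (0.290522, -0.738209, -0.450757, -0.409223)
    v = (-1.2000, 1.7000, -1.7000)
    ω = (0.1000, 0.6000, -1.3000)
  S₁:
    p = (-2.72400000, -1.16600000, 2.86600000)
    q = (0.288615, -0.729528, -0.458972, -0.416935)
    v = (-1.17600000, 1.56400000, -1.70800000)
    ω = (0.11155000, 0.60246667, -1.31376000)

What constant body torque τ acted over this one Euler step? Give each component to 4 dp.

τ = (0.0300, 0.0200, -0.1400)

ω₁ − ω₀ = (0.01155000, 0.00246667, -0.01376000)
precession coupling = (-0.0624, 0.0052, -0.0024)
I·α + gyro = (0.0300, 0.0200, -0.1400)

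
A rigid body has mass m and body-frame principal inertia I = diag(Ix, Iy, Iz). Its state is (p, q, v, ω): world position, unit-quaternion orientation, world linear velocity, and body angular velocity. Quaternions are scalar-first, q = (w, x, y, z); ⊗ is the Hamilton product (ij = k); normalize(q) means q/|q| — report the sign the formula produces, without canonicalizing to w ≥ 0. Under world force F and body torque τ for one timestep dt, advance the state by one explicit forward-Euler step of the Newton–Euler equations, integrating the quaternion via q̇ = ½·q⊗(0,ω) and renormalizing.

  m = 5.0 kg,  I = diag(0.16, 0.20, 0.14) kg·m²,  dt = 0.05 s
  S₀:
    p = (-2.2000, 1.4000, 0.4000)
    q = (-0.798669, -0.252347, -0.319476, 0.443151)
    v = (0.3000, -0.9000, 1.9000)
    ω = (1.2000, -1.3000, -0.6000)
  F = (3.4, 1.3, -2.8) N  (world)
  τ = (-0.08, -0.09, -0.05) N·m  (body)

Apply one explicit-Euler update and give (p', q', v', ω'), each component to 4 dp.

p' = (-2.1850, 1.3550, 0.4950)
q' = (-0.7940, -0.2568, -0.2837, 0.4724)
v' = (0.3340, -0.8870, 1.8720)
ω' = (1.1896, -1.3189, -0.5956)

p' = p + v·dt = (-2.1850, 1.3550, 0.4950)
v' = v + a·dt = (0.3340, -0.8870, 1.8720)
precession coupling ω×(Iω) = (-0.0468, -0.0144, -0.0624)
α = I⁻¹(τ − ω×Iω) = (-0.2075, -0.3780, 0.0886)
ω + α·dt = (1.1896, -1.3189, -0.5956)
Hamilton product q⊗(0,ω) = (0.1533882, -0.1906209, 1.4186427, 1.1906237)
updated quaternion q' = (-0.7940, -0.2568, -0.2837, 0.4724)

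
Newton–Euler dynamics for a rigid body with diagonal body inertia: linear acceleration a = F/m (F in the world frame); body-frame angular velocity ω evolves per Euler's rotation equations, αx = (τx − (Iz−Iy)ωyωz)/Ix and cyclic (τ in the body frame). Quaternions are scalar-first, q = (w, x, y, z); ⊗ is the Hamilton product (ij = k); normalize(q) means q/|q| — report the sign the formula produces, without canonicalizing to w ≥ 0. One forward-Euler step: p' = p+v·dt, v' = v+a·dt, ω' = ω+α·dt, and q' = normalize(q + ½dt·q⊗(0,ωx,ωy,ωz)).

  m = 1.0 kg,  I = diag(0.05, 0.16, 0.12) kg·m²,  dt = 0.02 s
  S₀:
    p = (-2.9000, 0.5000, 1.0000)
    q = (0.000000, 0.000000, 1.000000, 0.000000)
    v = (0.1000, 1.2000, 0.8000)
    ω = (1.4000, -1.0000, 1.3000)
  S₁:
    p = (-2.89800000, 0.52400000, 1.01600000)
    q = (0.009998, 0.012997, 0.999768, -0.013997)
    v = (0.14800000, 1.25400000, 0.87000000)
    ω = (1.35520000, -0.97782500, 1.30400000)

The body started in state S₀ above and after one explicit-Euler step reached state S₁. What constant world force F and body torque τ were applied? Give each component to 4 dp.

F = (2.4000, 2.7000, 3.5000)
τ = (-0.0600, 0.0500, -0.1300)

Δv = v₁−v₀ = (0.04800000, 0.05400000, 0.07000000)
F = m·Δv/dt = (2.4000, 2.7000, 3.5000)
rate change Δω = (-0.04480000, 0.02217500, 0.00400000)
precession coupling = (0.0520, -0.1274, -0.1540)
I·α + gyro = (-0.0600, 0.0500, -0.1300)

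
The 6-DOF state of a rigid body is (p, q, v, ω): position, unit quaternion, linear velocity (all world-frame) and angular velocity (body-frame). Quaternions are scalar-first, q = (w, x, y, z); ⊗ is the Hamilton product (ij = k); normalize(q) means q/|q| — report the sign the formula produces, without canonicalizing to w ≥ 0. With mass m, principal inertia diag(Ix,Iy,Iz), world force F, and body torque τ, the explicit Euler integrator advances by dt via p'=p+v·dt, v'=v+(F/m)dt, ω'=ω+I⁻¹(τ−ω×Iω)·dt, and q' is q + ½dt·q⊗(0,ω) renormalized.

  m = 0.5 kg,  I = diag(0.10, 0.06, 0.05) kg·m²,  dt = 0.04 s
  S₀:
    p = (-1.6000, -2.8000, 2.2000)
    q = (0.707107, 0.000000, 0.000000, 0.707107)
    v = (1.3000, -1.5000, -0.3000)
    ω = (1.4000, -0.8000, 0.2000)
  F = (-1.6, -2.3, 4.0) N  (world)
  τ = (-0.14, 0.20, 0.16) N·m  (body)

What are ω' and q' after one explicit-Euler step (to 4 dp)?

gyro term ω×Iω = (0.0016, 0.0140, 0.0448)
α = I⁻¹(τ − ω×Iω) = (-1.4160, 3.1000, 2.3040)
ω' = ω + α·dt = (1.3434, -0.6760, 0.2922)
Hamilton product q⊗(0,ω) = (-0.1414214, 1.5556354, 0.4242642, 0.1414214)
q' = normalize(q + ½dt·q⊗(0,ω)) = (0.7039, 0.0311, 0.0085, 0.7096)

ω' = (1.3434, -0.6760, 0.2922)
q' = (0.7039, 0.0311, 0.0085, 0.7096)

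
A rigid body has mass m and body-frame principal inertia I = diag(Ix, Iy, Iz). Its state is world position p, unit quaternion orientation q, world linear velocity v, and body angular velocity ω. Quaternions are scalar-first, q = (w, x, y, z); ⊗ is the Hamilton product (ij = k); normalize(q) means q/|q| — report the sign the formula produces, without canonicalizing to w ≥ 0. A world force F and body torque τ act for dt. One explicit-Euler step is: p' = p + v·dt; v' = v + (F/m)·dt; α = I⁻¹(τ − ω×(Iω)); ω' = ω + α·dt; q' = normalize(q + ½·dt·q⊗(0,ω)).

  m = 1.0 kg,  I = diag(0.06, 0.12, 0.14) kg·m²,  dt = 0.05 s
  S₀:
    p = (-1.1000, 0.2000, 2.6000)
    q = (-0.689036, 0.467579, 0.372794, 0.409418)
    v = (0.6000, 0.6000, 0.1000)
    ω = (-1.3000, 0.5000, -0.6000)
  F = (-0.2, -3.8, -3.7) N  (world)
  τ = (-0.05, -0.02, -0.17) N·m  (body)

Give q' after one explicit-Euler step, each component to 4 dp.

q' = (-0.6719, 0.4789, 0.3576, 0.4374)

Hamilton product q⊗(0,ω) = (0.6671065, 0.4673614, -0.5962140, 1.1318433)
q + ½dt·q⊗(0,ω), renormalized = (-0.6719, 0.4789, 0.3576, 0.4374)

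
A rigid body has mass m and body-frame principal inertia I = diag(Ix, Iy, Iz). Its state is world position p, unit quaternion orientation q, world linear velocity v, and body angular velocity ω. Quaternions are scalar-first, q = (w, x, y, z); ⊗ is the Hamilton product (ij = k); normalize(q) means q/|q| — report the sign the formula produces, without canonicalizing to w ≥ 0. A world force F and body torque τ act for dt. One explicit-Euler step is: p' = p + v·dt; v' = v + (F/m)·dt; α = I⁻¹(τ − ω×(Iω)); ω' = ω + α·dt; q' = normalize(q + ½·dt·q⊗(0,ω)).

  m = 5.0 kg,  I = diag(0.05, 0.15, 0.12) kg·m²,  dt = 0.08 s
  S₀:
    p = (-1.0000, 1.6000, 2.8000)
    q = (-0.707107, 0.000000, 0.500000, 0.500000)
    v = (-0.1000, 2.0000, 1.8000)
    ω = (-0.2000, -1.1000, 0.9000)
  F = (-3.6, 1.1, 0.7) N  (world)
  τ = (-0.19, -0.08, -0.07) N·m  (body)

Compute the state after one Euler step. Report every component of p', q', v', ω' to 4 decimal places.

precession coupling ω×(Iω) = (0.0297, 0.0126, 0.0220)
(τ − ω×Iω)/I = (-4.3940, -0.6173, -0.7667)
new body rate ω' = (-0.5515, -1.1494, 0.8387)
q⊗(0,ω) = (0.1000000, 1.1414214, 0.6778177, -0.5363963)
q' = normalize(q + ½dt·q⊗(0,ω)) = (-0.7020, 0.0456, 0.5262, 0.4778)
a = (-0.7200, 0.2200, 0.1400)
p + v·dt = (-1.0080, 1.7600, 2.9440)
v + (F/m)dt = (-0.1576, 2.0176, 1.8112)

p' = (-1.0080, 1.7600, 2.9440)
q' = (-0.7020, 0.0456, 0.5262, 0.4778)
v' = (-0.1576, 2.0176, 1.8112)
ω' = (-0.5515, -1.1494, 0.8387)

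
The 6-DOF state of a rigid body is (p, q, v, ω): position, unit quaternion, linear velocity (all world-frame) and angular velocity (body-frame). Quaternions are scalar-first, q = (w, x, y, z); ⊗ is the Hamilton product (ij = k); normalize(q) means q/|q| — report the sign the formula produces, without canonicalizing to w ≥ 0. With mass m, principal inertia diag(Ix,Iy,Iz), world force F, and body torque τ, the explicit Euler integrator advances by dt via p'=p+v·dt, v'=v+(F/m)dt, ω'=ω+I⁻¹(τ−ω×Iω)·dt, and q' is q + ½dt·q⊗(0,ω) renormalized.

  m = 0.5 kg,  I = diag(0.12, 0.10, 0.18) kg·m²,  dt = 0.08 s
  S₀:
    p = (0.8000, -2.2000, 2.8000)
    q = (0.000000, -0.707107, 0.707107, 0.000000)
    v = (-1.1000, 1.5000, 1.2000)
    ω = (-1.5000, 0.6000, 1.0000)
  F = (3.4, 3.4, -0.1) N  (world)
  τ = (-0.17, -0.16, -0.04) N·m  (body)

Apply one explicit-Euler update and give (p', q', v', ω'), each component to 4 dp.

a = (6.8000, 6.8000, -0.2000)
new position p' = (0.7120, -2.0800, 2.8960)
v' = v + a·dt = (-0.5560, 2.0440, 1.1840)
α = I⁻¹(τ − ω×Iω) = (-1.8167, -2.5000, -0.3222)
new body rate ω' = (-1.6453, 0.4000, 0.9742)
q⊗(0,ω) = (-1.4849247, 0.7071070, 0.7071070, 0.6363963)
updated quaternion q' = (-0.0592, -0.6769, 0.7333, 0.0254)

p' = (0.7120, -2.0800, 2.8960)
q' = (-0.0592, -0.6769, 0.7333, 0.0254)
v' = (-0.5560, 2.0440, 1.1840)
ω' = (-1.6453, 0.4000, 0.9742)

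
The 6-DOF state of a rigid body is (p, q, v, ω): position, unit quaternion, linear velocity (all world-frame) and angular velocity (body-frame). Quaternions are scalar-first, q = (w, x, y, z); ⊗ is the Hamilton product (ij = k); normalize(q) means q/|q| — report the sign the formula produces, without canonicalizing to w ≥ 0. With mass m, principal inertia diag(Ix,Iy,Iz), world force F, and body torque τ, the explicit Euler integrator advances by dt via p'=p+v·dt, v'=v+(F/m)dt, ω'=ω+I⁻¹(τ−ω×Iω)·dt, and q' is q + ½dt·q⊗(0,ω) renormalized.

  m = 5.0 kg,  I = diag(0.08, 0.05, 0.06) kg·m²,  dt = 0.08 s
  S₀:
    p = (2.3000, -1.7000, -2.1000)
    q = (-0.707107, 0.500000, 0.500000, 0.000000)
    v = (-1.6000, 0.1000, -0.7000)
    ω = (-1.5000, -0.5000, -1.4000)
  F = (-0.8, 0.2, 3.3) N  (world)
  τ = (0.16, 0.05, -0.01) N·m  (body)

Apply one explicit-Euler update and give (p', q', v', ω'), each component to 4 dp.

linear accel F/m = (-0.1600, 0.0400, 0.6600)
p + v·dt = (2.1720, -1.6920, -2.1560)
new velocity v' = (-1.6128, 0.1032, -0.6472)
ω×(Iω) gyroscopic = (0.0070, 0.0420, -0.0225)
α = I⁻¹(τ − ω×Iω) = (1.9125, 0.1600, 0.2083)
ω' = ω + α·dt = (-1.3470, -0.4872, -1.3833)
2q̇ = q⊗(0,ω) = (1.0000000, 0.3606605, 1.0535535, 1.4899498)
updated quaternion q' = (-0.6647, 0.5126, 0.5402, 0.0594)

p' = (2.1720, -1.6920, -2.1560)
q' = (-0.6647, 0.5126, 0.5402, 0.0594)
v' = (-1.6128, 0.1032, -0.6472)
ω' = (-1.3470, -0.4872, -1.3833)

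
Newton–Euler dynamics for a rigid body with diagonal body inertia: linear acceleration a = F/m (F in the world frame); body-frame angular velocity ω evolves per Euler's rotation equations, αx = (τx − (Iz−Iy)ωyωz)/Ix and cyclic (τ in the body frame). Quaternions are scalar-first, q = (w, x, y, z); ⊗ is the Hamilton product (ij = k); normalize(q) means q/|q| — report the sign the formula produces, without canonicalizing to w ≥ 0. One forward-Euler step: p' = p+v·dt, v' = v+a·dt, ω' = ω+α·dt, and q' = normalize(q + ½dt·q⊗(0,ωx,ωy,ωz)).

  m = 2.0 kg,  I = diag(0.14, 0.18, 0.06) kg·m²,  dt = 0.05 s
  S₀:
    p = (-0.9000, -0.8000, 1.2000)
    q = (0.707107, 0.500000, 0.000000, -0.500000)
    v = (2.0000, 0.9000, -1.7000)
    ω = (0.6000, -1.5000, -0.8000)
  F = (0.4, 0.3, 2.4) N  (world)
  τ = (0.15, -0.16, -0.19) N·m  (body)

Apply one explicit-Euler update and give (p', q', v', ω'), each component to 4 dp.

α = I⁻¹(τ − ω×Iω) = (2.1000, -0.6756, -2.5667)
ω' = ω + α·dt = (0.7050, -1.5338, -0.9283)
2q̇ = q⊗(0,ω) = (-0.7000000, -0.3257358, -0.9606605, -1.3156856)
updated quaternion q' = (0.6889, 0.4914, -0.0240, -0.5324)
a = (0.2000, 0.1500, 1.2000)
p + v·dt = (-0.8000, -0.7550, 1.1150)
new velocity v' = (2.0100, 0.9075, -1.6400)

p' = (-0.8000, -0.7550, 1.1150)
q' = (0.6889, 0.4914, -0.0240, -0.5324)
v' = (2.0100, 0.9075, -1.6400)
ω' = (0.7050, -1.5338, -0.9283)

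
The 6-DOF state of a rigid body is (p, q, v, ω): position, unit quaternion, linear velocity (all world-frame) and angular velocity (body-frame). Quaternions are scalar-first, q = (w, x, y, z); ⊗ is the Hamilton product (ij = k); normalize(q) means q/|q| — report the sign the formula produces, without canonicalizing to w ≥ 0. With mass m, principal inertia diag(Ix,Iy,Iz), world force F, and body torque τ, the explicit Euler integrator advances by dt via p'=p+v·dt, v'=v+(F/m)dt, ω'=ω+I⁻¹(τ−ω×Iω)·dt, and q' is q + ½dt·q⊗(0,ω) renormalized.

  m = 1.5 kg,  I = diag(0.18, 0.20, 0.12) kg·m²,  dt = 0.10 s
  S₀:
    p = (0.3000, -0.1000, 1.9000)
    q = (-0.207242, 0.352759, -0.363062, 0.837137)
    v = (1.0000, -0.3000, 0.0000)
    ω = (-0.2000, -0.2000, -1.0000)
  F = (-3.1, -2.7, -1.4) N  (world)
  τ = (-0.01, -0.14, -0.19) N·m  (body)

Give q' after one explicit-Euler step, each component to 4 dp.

2q̇ = q⊗(0,ω) = (0.8350764, 0.5719378, 0.2267800, 0.0640778)
q' = normalize(q + ½dt·q⊗(0,ω)) = (-0.1653, 0.3808, -0.3512, 0.8392)

q' = (-0.1653, 0.3808, -0.3512, 0.8392)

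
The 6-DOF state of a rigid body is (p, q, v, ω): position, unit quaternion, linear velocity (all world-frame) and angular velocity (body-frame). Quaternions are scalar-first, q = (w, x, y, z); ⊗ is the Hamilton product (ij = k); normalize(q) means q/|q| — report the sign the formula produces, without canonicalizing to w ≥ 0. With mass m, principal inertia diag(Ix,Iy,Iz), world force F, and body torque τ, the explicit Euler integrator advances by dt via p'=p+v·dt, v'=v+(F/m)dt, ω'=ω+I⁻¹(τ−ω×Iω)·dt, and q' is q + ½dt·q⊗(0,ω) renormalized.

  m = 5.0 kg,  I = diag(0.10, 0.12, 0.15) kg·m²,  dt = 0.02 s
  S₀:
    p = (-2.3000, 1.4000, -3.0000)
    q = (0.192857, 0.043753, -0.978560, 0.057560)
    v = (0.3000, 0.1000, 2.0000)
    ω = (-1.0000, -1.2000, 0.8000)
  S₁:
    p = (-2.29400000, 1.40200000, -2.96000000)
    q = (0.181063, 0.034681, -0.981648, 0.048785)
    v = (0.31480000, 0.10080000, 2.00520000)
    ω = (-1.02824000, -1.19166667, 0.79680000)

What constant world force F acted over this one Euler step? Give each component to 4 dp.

v₁ − v₀ = (0.01480000, 0.00080000, 0.00520000)
m·(v₁−v₀)/dt = (3.7000, 0.2000, 1.3000)

F = (3.7000, 0.2000, 1.3000)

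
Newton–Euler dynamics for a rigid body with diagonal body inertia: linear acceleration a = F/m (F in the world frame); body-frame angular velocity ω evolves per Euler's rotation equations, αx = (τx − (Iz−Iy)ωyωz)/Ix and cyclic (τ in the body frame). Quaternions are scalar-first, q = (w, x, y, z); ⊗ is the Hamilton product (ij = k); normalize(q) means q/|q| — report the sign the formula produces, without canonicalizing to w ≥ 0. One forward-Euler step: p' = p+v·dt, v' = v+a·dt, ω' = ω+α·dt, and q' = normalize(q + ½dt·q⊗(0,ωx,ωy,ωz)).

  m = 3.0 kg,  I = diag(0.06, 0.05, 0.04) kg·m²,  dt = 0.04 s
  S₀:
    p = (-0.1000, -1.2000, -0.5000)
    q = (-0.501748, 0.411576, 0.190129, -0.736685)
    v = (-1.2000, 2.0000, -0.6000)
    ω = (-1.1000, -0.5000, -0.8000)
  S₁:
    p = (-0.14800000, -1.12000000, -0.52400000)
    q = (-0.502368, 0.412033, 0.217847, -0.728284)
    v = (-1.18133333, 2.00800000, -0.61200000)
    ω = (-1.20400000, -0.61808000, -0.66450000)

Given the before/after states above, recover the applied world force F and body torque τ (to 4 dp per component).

F = (1.4000, 0.6000, -0.9000)
τ = (-0.1600, -0.1300, 0.1300)

v₁ − v₀ = (0.01866667, 0.00800000, -0.01200000)
m·(v₁−v₀)/dt = (1.4000, 0.6000, -0.9000)
Δω = ω₁−ω₀ = (-0.10400000, -0.11808000, 0.13550000)
gyro term ω₀×Iω₀ = (-0.0040, 0.0176, -0.0055)
I·α + gyro = (-0.1600, -0.1300, 0.1300)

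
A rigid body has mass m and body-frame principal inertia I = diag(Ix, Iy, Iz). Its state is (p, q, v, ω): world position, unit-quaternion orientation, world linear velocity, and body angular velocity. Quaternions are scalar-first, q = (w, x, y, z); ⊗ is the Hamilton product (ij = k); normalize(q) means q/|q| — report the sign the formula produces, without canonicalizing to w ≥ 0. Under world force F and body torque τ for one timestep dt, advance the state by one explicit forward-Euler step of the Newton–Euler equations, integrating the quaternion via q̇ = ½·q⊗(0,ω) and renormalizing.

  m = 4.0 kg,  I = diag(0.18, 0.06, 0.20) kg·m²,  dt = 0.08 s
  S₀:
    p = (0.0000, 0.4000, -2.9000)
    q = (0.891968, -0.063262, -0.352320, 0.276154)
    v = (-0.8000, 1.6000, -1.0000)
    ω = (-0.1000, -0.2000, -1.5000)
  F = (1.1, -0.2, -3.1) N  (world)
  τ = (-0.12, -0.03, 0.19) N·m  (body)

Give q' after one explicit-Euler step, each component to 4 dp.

2q̇ = q⊗(0,ω) = (0.3374408, 0.4945140, -0.3009020, -1.3605316)
q + ½dt·q⊗(0,ω), renormalized = (0.9038, -0.0434, -0.3637, 0.2213)

q' = (0.9038, -0.0434, -0.3637, 0.2213)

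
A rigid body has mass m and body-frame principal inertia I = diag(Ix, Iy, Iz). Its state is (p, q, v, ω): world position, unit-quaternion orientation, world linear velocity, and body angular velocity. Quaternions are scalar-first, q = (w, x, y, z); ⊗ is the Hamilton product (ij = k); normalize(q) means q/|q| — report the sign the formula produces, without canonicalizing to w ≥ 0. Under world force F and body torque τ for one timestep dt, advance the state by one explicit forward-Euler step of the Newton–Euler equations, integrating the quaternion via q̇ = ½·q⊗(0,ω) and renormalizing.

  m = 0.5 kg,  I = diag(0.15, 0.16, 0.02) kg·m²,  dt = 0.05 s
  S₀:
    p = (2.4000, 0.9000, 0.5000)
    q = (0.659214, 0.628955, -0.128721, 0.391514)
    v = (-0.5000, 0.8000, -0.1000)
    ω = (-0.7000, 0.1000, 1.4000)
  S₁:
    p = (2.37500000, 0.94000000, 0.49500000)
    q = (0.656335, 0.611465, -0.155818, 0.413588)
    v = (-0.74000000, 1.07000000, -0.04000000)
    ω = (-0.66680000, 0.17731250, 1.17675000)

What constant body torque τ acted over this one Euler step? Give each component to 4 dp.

rate change Δω = (0.03320000, 0.07731250, -0.22325000)
gyro term ω₀×Iω₀ = (-0.0196, -0.1274, -0.0007)
applied torque τ = (0.0800, 0.1200, -0.0900)

τ = (0.0800, 0.1200, -0.0900)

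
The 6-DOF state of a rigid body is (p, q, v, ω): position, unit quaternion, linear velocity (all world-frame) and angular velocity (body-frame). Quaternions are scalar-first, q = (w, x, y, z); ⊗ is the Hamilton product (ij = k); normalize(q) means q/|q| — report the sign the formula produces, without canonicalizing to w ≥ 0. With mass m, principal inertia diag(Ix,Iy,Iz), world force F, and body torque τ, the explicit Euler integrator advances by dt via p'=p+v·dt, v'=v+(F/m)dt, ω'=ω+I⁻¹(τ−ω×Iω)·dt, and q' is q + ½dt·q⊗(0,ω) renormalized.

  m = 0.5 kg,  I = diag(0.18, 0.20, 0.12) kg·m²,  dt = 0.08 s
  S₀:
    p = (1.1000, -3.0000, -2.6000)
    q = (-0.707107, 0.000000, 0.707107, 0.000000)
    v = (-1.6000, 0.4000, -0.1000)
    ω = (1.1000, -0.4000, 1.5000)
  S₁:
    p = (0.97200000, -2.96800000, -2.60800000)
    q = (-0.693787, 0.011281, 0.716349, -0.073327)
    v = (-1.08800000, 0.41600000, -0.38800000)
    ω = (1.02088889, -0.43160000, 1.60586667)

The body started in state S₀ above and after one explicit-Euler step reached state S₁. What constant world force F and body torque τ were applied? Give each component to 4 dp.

Δω = ω₁−ω₀ = (-0.07911111, -0.03160000, 0.10586667)
precession coupling = (0.0480, 0.0990, -0.0088)
applied torque τ = (-0.1300, 0.0200, 0.1500)
velocity change Δv = (0.51200000, 0.01600000, -0.28800000)
applied force F = (3.2000, 0.1000, -1.8000)

F = (3.2000, 0.1000, -1.8000)
τ = (-0.1300, 0.0200, 0.1500)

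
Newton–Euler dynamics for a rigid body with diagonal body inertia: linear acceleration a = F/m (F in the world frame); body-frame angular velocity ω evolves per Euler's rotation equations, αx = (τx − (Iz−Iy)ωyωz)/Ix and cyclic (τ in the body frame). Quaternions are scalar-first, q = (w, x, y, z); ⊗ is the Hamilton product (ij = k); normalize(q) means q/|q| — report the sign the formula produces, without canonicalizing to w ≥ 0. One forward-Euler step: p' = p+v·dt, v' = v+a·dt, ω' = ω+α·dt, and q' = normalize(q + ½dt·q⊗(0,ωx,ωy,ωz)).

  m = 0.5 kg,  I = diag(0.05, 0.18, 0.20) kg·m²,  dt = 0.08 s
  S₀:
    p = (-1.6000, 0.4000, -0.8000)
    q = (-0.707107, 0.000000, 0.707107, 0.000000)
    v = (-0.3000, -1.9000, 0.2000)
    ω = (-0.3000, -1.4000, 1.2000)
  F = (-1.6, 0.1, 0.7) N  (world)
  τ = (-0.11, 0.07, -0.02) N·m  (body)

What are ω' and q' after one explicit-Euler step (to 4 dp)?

ω×(Iω) gyroscopic = (-0.0336, 0.0540, 0.0546)
(τ − ω×Iω)/I = (-1.5280, 0.0889, -0.3730)
new body rate ω' = (-0.4222, -1.3929, 1.1702)
q⊗(0,ω) = (0.9899498, 1.0606605, 0.9899498, -0.6363963)
q + ½dt·q⊗(0,ω), renormalized = (-0.6657, 0.0423, 0.7446, -0.0254)

ω' = (-0.4222, -1.3929, 1.1702)
q' = (-0.6657, 0.0423, 0.7446, -0.0254)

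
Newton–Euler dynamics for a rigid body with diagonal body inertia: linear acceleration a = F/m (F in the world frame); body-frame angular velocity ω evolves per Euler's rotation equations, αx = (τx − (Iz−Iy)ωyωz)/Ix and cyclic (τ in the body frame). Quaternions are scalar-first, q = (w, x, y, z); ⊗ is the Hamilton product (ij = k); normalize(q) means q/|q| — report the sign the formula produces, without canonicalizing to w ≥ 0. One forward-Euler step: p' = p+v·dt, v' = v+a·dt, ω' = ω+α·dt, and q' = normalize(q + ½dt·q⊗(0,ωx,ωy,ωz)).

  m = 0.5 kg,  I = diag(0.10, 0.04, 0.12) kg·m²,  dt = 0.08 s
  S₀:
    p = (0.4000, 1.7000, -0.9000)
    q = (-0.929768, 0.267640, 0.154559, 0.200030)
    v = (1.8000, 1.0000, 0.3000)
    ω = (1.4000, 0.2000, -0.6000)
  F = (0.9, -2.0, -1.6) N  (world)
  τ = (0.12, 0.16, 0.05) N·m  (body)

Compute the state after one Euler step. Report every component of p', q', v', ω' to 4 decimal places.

p' = (0.5440, 1.7800, -0.8760)
q' = (-0.9394, 0.2099, 0.1644, 0.2154)
v' = (1.9440, 0.6800, 0.0440)
ω' = (1.5037, 0.4864, -0.5555)

linear accel F/m = (1.8000, -4.0000, -3.2000)
new position p' = (0.5440, 1.7800, -0.8760)
v' = v + a·dt = (1.9440, 0.6800, 0.0440)
gyro term ω×Iω = (-0.0096, 0.0168, -0.0168)
α = I⁻¹(τ − ω×Iω) = (1.2960, 3.5800, 0.5567)
ω + α·dt = (1.5037, 0.4864, -0.5555)
2q̇ = q⊗(0,ω) = (-0.2855898, -1.4344166, 0.2546724, 0.3950062)
updated quaternion q' = (-0.9394, 0.2099, 0.1644, 0.2154)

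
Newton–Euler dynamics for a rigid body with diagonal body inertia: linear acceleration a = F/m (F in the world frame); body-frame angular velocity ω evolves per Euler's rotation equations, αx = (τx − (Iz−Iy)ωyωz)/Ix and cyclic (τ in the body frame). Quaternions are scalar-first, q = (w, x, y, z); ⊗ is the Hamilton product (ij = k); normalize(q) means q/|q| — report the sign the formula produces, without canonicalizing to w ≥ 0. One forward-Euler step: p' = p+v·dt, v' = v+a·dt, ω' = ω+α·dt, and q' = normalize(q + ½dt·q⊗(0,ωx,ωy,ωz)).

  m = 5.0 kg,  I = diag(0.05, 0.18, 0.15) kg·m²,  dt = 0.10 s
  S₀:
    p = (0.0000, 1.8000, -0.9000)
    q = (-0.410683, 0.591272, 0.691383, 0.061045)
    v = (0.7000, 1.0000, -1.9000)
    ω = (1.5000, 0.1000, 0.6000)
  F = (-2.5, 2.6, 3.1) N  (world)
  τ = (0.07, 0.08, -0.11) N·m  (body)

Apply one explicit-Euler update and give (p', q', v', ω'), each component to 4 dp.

linear accel F/m = (-0.5000, 0.5200, 0.6200)
new position p' = (0.0700, 1.9000, -1.0900)
v + (F/m)dt = (0.6500, 1.0520, -1.8380)
precession coupling ω×(Iω) = (-0.0018, -0.0900, 0.0195)
α = I⁻¹(τ − ω×Iω) = (1.4360, 0.9444, -0.8633)
ω + α·dt = (1.6436, 0.1944, 0.5137)
2q̇ = q⊗(0,ω) = (-0.9926733, -0.2072992, -0.3042640, -1.2243571)
updated quaternion q' = (-0.4588, 0.5790, 0.6740, -0.0002)

p' = (0.0700, 1.9000, -1.0900)
q' = (-0.4588, 0.5790, 0.6740, -0.0002)
v' = (0.6500, 1.0520, -1.8380)
ω' = (1.6436, 0.1944, 0.5137)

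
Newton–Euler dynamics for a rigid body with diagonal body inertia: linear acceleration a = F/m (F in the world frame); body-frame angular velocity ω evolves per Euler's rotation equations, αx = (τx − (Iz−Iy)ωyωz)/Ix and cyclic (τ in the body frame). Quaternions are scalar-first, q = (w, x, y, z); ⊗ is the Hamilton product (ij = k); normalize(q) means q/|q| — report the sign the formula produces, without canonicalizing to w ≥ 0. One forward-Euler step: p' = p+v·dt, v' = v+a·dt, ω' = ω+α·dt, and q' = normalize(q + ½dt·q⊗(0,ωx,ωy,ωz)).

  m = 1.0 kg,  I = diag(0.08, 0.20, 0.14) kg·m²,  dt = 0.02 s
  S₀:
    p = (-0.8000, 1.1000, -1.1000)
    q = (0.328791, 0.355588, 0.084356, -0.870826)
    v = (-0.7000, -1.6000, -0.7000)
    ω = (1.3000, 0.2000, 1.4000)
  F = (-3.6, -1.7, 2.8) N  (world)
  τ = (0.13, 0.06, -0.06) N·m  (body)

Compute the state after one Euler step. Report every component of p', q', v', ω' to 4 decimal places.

p' = p + v·dt = (-0.8140, 1.0680, -1.1140)
v + (F/m)dt = (-0.7720, -1.6340, -0.6440)
angular accel α = (1.8350, 0.8460, -0.6514)
new body rate ω' = (1.3367, 0.2169, 1.3870)
q⊗(0,ω) = (0.7400208, 0.7196919, -1.5641388, 0.4217622)
q' = normalize(q + ½dt·q⊗(0,ω)) = (0.3361, 0.3627, 0.0687, -0.8664)

p' = (-0.8140, 1.0680, -1.1140)
q' = (0.3361, 0.3627, 0.0687, -0.8664)
v' = (-0.7720, -1.6340, -0.6440)
ω' = (1.3367, 0.2169, 1.3870)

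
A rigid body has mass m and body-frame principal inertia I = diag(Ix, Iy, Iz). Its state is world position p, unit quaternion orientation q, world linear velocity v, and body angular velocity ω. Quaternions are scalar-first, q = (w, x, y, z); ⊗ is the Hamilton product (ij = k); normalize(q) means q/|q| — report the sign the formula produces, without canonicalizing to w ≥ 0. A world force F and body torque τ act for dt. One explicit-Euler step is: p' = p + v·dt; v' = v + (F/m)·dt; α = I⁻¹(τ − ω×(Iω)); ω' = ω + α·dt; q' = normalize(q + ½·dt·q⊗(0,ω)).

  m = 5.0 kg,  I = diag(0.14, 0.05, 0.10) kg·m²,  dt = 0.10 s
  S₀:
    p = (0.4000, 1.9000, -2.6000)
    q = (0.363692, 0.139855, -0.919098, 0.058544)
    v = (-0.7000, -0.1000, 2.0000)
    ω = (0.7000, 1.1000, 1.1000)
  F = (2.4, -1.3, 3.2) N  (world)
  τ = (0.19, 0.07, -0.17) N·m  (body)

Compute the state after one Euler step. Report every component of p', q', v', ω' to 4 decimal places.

linear accel F/m = (0.4800, -0.2600, 0.6400)
new position p' = (0.3300, 1.8900, -2.4000)
v + (F/m)dt = (-0.6520, -0.1260, 2.0640)
gyro term ω×Iω = (0.0605, 0.0308, -0.0693)
angular accel α = (0.9250, 0.7840, -1.0070)
ω' = ω + α·dt = (0.7925, 1.1784, 0.9993)
Hamilton product q⊗(0,ω) = (0.8487109, -0.8208218, 0.2872015, 1.1972703)
q + ½dt·q⊗(0,ω), renormalized = (0.4047, 0.0985, -0.9015, 0.1180)

p' = (0.3300, 1.8900, -2.4000)
q' = (0.4047, 0.0985, -0.9015, 0.1180)
v' = (-0.6520, -0.1260, 2.0640)
ω' = (0.7925, 1.1784, 0.9993)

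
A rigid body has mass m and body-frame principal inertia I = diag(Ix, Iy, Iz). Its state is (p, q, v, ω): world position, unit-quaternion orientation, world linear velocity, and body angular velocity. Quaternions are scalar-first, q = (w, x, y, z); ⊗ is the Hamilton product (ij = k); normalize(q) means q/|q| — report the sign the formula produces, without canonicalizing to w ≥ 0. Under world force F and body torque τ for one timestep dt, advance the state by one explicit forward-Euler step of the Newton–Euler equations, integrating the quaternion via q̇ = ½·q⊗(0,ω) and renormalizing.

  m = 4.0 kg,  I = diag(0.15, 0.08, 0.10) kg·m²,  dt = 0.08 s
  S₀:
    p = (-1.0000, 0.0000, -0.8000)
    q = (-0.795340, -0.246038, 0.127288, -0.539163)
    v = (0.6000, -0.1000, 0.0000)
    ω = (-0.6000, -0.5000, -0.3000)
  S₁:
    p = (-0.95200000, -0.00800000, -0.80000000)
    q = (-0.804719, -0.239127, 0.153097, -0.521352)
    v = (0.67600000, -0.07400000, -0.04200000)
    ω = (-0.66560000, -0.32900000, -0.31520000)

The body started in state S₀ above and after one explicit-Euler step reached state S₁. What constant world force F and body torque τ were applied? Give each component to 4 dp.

F = (3.8000, 1.3000, -2.1000)
τ = (-0.1200, 0.1800, -0.0400)

rate change Δω = (-0.06560000, 0.17100000, -0.01520000)
I·α + gyro = (-0.1200, 0.1800, -0.0400)
v₁ − v₀ = (0.07600000, 0.02600000, -0.04200000)
applied force F = (3.8000, 1.3000, -2.1000)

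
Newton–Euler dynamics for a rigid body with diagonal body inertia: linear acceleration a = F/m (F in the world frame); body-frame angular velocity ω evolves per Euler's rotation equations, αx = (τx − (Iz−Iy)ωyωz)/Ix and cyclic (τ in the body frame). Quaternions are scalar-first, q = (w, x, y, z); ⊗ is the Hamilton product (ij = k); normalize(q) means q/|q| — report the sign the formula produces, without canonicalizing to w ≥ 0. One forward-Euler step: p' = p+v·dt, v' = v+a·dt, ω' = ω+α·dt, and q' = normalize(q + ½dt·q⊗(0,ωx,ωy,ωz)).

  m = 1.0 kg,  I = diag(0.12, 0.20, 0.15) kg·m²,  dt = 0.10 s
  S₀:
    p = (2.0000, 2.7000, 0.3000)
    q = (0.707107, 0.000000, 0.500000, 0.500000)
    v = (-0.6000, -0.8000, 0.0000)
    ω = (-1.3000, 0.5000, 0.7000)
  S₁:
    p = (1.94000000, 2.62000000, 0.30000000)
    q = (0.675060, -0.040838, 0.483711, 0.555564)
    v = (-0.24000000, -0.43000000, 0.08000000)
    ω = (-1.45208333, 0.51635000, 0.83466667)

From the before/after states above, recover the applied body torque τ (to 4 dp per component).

rate change Δω = (-0.15208333, 0.01635000, 0.13466667)
τ = I·(Δω/dt) + ω₀×(Iω₀) = (-0.2000, 0.0600, 0.1500)

τ = (-0.2000, 0.0600, 0.1500)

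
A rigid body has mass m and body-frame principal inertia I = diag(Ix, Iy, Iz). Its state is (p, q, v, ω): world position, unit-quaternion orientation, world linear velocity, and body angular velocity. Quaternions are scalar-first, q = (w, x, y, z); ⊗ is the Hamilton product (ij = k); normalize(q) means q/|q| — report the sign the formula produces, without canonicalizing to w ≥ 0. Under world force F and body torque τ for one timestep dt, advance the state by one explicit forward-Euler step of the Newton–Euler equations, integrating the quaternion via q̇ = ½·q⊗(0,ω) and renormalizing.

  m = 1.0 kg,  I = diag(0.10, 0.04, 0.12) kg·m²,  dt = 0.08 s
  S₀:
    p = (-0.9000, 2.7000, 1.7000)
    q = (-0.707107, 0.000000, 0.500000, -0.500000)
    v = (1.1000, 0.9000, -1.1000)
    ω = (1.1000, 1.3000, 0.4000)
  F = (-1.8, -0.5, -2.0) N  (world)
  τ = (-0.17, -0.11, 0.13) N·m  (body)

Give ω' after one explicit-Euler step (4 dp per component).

ω' = (0.9307, 1.0976, 0.5439)

angular accel α = (-2.1160, -2.5300, 1.7983)
ω' = ω + α·dt = (0.9307, 1.0976, 0.5439)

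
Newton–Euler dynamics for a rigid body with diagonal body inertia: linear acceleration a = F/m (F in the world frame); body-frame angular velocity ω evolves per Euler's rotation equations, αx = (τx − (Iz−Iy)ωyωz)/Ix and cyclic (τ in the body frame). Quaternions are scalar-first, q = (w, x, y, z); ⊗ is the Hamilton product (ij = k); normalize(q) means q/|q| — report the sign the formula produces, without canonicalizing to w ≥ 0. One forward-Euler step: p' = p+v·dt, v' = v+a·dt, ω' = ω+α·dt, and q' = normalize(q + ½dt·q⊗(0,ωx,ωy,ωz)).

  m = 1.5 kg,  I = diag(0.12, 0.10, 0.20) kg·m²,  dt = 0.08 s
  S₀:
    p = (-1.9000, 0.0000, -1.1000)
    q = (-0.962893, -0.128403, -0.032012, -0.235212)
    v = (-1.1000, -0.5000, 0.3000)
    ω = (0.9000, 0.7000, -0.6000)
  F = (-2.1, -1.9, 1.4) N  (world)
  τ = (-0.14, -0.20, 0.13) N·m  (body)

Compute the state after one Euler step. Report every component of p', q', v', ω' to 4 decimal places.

(τ − ω×Iω)/I = (-0.8167, -2.4320, 0.7130)
ω' = ω + α·dt = (0.8347, 0.5054, -0.5430)
Hamilton product q⊗(0,ω) = (-0.0031561, -0.6827481, -0.9627577, 0.5166645)
updated quaternion q' = (-0.9617, -0.1555, -0.0704, -0.2143)
a = (-1.4000, -1.2667, 0.9333)
new position p' = (-1.9880, -0.0400, -1.0760)
v' = v + a·dt = (-1.2120, -0.6013, 0.3747)

p' = (-1.9880, -0.0400, -1.0760)
q' = (-0.9617, -0.1555, -0.0704, -0.2143)
v' = (-1.2120, -0.6013, 0.3747)
ω' = (0.8347, 0.5054, -0.5430)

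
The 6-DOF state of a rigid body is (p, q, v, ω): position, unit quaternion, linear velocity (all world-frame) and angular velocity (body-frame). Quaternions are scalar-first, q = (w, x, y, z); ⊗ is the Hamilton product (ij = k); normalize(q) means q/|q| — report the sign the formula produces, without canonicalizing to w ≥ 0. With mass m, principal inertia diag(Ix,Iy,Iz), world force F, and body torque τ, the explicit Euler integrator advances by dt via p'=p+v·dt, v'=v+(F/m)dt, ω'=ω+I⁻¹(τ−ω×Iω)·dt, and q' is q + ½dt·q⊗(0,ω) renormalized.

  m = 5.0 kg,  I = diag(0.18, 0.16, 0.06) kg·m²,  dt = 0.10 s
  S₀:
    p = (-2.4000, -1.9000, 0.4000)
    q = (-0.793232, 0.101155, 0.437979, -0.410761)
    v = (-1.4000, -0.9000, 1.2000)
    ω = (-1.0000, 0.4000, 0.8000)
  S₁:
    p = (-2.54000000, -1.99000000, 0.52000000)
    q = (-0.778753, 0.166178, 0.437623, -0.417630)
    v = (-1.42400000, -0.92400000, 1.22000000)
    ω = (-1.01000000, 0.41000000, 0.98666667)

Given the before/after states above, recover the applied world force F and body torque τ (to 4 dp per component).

F = (-1.2000, -1.2000, 1.0000)
τ = (-0.0500, -0.0800, 0.1200)

rate change Δω = (-0.01000000, 0.01000000, 0.18666667)
gyro term ω₀×Iω₀ = (-0.0320, -0.0960, 0.0080)
I·α + gyro = (-0.0500, -0.0800, 0.1200)
velocity change Δv = (-0.02400000, -0.02400000, 0.02000000)
m·(v₁−v₀)/dt = (-1.2000, -1.2000, 1.0000)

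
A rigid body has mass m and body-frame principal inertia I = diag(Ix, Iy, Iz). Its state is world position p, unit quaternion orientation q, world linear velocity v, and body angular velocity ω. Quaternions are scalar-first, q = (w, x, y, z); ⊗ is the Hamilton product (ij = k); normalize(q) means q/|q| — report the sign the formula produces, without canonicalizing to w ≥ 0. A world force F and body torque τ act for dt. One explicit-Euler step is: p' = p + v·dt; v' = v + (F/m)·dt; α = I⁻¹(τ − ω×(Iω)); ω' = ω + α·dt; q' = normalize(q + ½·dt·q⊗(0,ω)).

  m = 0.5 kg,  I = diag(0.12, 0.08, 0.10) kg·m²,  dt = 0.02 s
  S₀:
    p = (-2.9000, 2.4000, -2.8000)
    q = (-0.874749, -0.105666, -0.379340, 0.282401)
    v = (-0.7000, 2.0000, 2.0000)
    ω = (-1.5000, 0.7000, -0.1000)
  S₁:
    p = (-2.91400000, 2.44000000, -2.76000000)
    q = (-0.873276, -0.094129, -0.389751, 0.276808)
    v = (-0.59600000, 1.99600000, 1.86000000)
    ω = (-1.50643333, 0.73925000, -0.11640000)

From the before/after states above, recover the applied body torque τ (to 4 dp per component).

τ = (-0.0400, 0.1600, -0.0400)

rate change Δω = (-0.00643333, 0.03925000, -0.01640000)
gyro term ω₀×Iω₀ = (-0.0014, 0.0030, 0.0420)
τ = I·(Δω/dt) + ω₀×(Iω₀) = (-0.0400, 0.1600, -0.0400)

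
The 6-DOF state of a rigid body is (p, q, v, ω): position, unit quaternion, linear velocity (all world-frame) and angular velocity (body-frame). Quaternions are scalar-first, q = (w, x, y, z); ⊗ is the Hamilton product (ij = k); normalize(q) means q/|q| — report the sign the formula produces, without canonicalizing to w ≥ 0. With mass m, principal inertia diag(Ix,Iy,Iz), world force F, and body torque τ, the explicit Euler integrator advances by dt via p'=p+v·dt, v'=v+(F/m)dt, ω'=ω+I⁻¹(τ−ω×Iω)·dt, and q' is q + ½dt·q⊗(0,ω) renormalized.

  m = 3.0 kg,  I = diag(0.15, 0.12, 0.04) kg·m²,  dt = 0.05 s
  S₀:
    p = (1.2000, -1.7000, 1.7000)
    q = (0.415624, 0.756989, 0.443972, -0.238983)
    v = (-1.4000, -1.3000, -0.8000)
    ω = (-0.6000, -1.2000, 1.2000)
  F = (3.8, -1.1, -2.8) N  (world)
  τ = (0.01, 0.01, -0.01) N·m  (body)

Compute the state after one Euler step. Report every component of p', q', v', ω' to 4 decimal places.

p' = (1.1300, -1.7650, 1.6600)
q' = (0.4470, 0.7561, 0.4120, -0.2423)
v' = (-1.3367, -1.3183, -0.8467)
ω' = (-0.6351, -1.1628, 1.2145)

p + v·dt = (1.1300, -1.7650, 1.6600)
v + (F/m)dt = (-1.3367, -1.3183, -0.8467)
angular accel α = (-0.7013, 0.7433, 0.2900)
ω + α·dt = (-0.6351, -1.1628, 1.2145)
2q̇ = q⊗(0,ω) = (1.2737394, -0.0033876, -1.2637458, -0.1432548)
updated quaternion q' = (0.4470, 0.7561, 0.4120, -0.2423)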